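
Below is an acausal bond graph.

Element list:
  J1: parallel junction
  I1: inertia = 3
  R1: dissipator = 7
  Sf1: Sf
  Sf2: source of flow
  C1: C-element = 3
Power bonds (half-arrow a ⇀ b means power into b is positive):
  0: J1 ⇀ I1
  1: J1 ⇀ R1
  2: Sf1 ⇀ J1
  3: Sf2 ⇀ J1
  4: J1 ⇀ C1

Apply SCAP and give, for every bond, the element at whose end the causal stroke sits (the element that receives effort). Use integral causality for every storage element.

bond 2 →Sf1  (Sf1 fixes flow; stroke at Sf1)
bond 3 →Sf2  (source Sf2 imposes f)
bond 0 →I1  (I1 outputs flow p/I1)
bond 4 →J1  (C1 integral (e out))
bond 1 →R1  (0-jn J1 has e-setter on 4)

bond 0 stroke→I1
bond 1 stroke→R1
bond 2 stroke→Sf1
bond 3 stroke→Sf2
bond 4 stroke→J1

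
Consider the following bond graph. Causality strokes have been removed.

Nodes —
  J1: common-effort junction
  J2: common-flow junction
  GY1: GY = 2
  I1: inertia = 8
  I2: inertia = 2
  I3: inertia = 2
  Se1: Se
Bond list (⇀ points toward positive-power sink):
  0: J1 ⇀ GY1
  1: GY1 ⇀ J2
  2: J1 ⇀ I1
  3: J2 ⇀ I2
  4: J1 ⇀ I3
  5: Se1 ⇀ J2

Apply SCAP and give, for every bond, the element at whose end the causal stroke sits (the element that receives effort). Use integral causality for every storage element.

bond 5 stroke→J2  (source Se1 imposes e)
bond 2 stroke→I1  (prefer integral on I1)
bond 3 stroke→I2  (I2 integral (f out))
bond 1 stroke→J2  (common-f at J2 fixed by 3)
bond 0 stroke→J1  (GY GY1: same side as bond 1)
bond 4 stroke→I3  (0-jn J1 has e-setter on 0)

β0 →J1
β1 →J2
β2 →I1
β3 →I2
β4 →I3
β5 →J2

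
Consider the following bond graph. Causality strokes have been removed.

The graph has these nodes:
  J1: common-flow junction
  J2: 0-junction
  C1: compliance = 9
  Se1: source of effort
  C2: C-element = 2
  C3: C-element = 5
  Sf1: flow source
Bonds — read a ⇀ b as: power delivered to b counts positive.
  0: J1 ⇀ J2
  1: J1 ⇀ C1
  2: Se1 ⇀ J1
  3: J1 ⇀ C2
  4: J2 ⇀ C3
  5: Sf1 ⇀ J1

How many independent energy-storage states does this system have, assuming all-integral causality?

3  (C1, C2, C3 all integral)

bond 2 →J1  (source Se1 imposes e)
bond 5 →Sf1  (source Sf1 imposes f)
bond 0 →J1  (1-jn J1 has f-setter on 5)
bond 1 →J1  (J1 flow already set via bond 5)
bond 3 →J1  (1-jn J1 has f-setter on 5)
bond 4 →J2  (J2 needs exactly one e-in)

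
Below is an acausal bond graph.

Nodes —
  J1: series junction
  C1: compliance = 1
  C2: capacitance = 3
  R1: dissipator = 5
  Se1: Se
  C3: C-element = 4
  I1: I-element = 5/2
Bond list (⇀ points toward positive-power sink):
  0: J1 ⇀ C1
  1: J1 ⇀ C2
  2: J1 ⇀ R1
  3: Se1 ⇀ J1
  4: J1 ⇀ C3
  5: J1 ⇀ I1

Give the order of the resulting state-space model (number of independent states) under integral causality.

b3 stroke at J1  (source Se1 imposes e)
b0 stroke at J1  (C1 integral (e out))
b1 stroke at J1  (C2: C, integral causality)
b4 stroke at J1  (C3 integral (e out))
b5 stroke at I1  (I1 outputs flow p/I1)
b2 stroke at J1  (1-jn J1 has f-setter on 5)

4  (C1, C2, C3, I1 all integral)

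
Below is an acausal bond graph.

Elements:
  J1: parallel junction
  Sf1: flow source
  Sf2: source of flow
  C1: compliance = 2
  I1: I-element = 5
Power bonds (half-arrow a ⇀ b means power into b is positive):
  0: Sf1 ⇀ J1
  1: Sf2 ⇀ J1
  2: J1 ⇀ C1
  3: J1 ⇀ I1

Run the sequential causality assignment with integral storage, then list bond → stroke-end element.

β0 |Sf1
β1 |Sf2
β2 |J1
β3 |I1

#0 stroke→Sf1  (Sf1: flow source, stroke at near end)
#1 stroke→Sf2  (Sf2: flow source, stroke at near end)
#2 stroke→J1  (C1: C, integral causality)
#3 stroke→I1  (0-jn J1 has e-setter on 2)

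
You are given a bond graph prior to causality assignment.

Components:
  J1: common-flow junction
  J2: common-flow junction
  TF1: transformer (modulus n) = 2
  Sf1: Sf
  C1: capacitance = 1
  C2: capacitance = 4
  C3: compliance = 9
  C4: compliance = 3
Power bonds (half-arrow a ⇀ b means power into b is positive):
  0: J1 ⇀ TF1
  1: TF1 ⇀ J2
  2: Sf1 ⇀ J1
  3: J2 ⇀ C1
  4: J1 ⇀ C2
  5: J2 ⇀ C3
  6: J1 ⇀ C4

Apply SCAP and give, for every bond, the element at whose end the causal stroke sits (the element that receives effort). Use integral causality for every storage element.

b2 →Sf1  (Sf1 (Sf) sets flow on bond)
b0 →J1  (J1 flow already set via bond 2)
b4 →J1  (common-f at J1 fixed by 2)
b6 →J1  (common-f at J1 fixed by 2)
b1 →TF1  (TF TF1: opposite of bond 0)
b3 →J2  (1-jn J2 has f-setter on 1)
b5 →J2  (common-f at J2 fixed by 1)

#0 stroke→J1
#1 stroke→TF1
#2 stroke→Sf1
#3 stroke→J2
#4 stroke→J1
#5 stroke→J2
#6 stroke→J1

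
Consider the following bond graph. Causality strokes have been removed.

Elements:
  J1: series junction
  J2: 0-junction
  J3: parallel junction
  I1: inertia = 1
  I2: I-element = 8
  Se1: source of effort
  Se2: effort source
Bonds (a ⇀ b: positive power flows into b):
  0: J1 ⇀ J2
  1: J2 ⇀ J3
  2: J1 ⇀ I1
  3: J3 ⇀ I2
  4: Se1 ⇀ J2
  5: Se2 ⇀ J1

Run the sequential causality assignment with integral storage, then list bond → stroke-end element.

β0 stroke→J1
β1 stroke→J3
β2 stroke→I1
β3 stroke→I2
β4 stroke→J2
β5 stroke→J1

b4 |J2  (Se1 fixes effort; stroke away)
b5 |J1  (Se2: effort source, stroke at far end)
b0 |J1  (0-jn J2 has e-setter on 4)
b1 |J3  (0-jn J2 has e-setter on 4)
b3 |I2  (common-e at J3 fixed by 1)
b2 |I1  (only one flow-in slot at J1)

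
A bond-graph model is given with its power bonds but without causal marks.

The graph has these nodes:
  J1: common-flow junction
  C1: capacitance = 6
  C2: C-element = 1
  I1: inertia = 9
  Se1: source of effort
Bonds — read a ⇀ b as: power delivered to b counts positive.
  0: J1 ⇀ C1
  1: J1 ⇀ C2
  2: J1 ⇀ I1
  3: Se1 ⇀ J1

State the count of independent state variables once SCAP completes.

bond 3 stroke→J1  (Se1 fixes effort; stroke away)
bond 0 stroke→J1  (C1 integral (e out))
bond 1 stroke→J1  (C2 outputs effort q/C2)
bond 2 stroke→I1  (only one flow-in slot at J1)

3  (C1, C2, I1 all integral)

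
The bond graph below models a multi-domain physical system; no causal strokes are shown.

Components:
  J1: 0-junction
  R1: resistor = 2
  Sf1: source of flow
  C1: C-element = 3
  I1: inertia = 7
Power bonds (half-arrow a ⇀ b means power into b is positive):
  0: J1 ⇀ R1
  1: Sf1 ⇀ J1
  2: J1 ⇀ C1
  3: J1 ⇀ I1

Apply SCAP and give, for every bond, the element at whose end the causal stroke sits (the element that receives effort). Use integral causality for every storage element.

β1 |Sf1  (source Sf1 imposes f)
β2 |J1  (C1 outputs effort q/C1)
β0 |R1  (common-e at J1 fixed by 2)
β3 |I1  (0-jn J1 has e-setter on 2)

bond 0 |R1
bond 1 |Sf1
bond 2 |J1
bond 3 |I1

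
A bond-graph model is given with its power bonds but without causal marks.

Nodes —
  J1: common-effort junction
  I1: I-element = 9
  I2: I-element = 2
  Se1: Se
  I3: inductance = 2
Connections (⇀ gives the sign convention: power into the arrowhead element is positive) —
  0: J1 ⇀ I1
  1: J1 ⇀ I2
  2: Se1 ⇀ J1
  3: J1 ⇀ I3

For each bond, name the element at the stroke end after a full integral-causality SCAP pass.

#0 stroke at I1
#1 stroke at I2
#2 stroke at J1
#3 stroke at I3

b2 stroke→J1  (source Se1 imposes e)
b0 stroke→I1  (J1 effort already set via bond 2)
b1 stroke→I2  (common-e at J1 fixed by 2)
b3 stroke→I3  (J1 effort already set via bond 2)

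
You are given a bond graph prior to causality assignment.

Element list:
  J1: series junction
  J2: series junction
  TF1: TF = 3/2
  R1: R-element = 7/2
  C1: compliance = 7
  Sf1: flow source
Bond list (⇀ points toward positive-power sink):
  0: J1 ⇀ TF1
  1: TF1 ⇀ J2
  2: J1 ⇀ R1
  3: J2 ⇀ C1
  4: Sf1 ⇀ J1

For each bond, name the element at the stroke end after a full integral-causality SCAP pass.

b0 |J1
b1 |TF1
b2 |J1
b3 |J2
b4 |Sf1

bond 4 stroke at Sf1  (source Sf1 imposes f)
bond 0 stroke at J1  (common-f at J1 fixed by 4)
bond 2 stroke at J1  (1-jn J1 has f-setter on 4)
bond 1 stroke at TF1  (TF1 one-in-one-out from 0)
bond 3 stroke at J2  (common-f at J2 fixed by 1)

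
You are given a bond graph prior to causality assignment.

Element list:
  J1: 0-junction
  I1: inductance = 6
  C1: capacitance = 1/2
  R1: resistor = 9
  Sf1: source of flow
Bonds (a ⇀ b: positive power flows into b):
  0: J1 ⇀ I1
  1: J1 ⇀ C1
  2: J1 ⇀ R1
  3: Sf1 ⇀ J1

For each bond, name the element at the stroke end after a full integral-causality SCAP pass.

#3 stroke→Sf1  (Sf1 fixes flow; stroke at Sf1)
#0 stroke→I1  (I1 integral (f out))
#1 stroke→J1  (prefer integral on C1)
#2 stroke→R1  (J1: bond 1 brought effort, rest push out)

β0 →I1
β1 →J1
β2 →R1
β3 →Sf1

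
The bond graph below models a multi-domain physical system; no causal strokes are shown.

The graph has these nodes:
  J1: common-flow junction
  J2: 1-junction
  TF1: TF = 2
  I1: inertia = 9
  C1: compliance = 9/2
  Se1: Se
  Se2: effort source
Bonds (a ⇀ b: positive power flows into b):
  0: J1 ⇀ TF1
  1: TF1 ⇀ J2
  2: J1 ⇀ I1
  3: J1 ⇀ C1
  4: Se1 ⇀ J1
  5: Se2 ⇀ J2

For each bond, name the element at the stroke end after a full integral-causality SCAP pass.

b4 |J1  (Se1: effort source, stroke at far end)
b5 |J2  (Se2 fixes effort; stroke away)
b1 |TF1  (only one flow-in slot at J2)
b0 |J1  (TF1: transformer flips bond 1)
b2 |I1  (I1 outputs flow p/I1)
b3 |J1  (1-jn J1 has f-setter on 2)

β0 |J1
β1 |TF1
β2 |I1
β3 |J1
β4 |J1
β5 |J2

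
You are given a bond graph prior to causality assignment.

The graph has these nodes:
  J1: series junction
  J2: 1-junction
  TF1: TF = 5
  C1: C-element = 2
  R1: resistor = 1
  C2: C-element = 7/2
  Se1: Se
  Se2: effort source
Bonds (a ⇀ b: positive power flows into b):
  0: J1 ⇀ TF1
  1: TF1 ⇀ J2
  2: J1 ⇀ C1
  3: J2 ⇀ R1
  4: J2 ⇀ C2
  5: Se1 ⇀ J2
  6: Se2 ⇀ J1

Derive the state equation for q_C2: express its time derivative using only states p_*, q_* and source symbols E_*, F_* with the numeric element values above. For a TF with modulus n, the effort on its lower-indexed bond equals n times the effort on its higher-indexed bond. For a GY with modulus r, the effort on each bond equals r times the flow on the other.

bond 5 →J2  (Se1 fixes effort; stroke away)
bond 6 →J1  (Se2 (Se) sets effort on bond)
bond 2 →J1  (prefer integral on C1)
bond 0 →TF1  (J1 needs exactly one f-in)
bond 1 →J2  (TF1: transformer flips bond 0)
bond 4 →J2  (C2 integral (e out))
bond 3 →R1  (J2 needs exactly one f-in)

dq_C2/dt = E_Se1 + E_Se2/5 - q_C1/10 - 2*q_C2/7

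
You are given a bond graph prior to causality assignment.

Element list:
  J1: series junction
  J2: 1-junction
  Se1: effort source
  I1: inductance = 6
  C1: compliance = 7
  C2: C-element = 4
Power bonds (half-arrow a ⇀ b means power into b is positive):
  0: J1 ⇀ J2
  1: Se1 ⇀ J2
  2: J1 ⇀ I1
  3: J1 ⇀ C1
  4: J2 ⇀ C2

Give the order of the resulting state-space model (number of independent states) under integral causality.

#1 stroke at J2  (source Se1 imposes e)
#2 stroke at I1  (I1 integral (f out))
#0 stroke at J1  (J1: bond 2 brought flow, rest push out)
#3 stroke at J1  (common-f at J1 fixed by 2)
#4 stroke at J2  (J2 flow already set via bond 0)

3  (C1, C2, I1 all integral)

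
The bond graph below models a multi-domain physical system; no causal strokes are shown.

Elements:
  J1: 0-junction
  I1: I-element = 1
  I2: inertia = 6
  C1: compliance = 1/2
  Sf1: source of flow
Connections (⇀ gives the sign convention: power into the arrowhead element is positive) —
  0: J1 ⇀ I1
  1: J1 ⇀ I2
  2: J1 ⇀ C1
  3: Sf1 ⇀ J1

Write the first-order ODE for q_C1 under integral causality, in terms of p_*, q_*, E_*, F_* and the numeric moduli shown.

dq_C1/dt = F_Sf1 - p_I1 - p_I2/6

b3 stroke at Sf1  (Sf1 fixes flow; stroke at Sf1)
b0 stroke at I1  (I1 outputs flow p/I1)
b1 stroke at I2  (prefer integral on I2)
b2 stroke at J1  (only one effort-in slot at J1)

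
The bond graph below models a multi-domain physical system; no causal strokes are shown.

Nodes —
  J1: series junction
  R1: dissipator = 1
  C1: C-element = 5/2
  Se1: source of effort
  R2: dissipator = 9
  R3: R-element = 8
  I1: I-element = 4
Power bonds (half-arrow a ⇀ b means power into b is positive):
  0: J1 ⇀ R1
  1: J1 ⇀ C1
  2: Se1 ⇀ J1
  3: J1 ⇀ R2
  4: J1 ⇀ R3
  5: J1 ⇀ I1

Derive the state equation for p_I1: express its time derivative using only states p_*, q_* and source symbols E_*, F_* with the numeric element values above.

bond 2 stroke→J1  (Se1 fixes effort; stroke away)
bond 1 stroke→J1  (prefer integral on C1)
bond 5 stroke→I1  (I1: I, integral causality)
bond 0 stroke→J1  (common-f at J1 fixed by 5)
bond 3 stroke→J1  (J1: bond 5 brought flow, rest push out)
bond 4 stroke→J1  (1-jn J1 has f-setter on 5)

dp_I1/dt = E_Se1 - 9*p_I1/2 - 2*q_C1/5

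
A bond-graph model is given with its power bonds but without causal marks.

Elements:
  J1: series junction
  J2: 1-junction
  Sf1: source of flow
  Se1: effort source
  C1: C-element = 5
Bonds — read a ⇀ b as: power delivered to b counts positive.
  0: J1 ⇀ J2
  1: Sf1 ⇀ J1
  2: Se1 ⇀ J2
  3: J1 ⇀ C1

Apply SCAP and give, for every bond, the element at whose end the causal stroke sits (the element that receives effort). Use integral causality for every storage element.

bond 1 stroke at Sf1  (Sf1 fixes flow; stroke at Sf1)
bond 2 stroke at J2  (Se1: effort source, stroke at far end)
bond 0 stroke at J1  (1-jn J1 has f-setter on 1)
bond 3 stroke at J1  (J1 flow already set via bond 1)

#0 stroke→J1
#1 stroke→Sf1
#2 stroke→J2
#3 stroke→J1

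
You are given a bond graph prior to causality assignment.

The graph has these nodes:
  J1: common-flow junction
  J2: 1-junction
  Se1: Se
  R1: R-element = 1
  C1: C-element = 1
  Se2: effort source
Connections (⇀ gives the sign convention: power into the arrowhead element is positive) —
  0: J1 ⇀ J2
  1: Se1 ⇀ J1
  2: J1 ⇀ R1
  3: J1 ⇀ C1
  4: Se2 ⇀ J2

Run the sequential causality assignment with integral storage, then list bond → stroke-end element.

b1 stroke→J1  (Se1: effort source, stroke at far end)
b4 stroke→J2  (Se2 fixes effort; stroke away)
b0 stroke→J1  (only one flow-in slot at J2)
b3 stroke→J1  (C1: C, integral causality)
b2 stroke→R1  (J1: last free bond brings flow in)

b0 →J1
b1 →J1
b2 →R1
b3 →J1
b4 →J2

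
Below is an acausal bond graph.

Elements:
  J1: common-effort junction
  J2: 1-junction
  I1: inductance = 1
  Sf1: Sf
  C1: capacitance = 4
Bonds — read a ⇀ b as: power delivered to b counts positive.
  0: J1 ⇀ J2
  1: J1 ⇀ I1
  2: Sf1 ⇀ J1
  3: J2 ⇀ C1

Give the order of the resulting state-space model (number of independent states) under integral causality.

β2 stroke→Sf1  (Sf1 (Sf) sets flow on bond)
β1 stroke→I1  (prefer integral on I1)
β0 stroke→J1  (only one effort-in slot at J1)
β3 stroke→J2  (J2 flow already set via bond 0)

2  (C1, I1 all integral)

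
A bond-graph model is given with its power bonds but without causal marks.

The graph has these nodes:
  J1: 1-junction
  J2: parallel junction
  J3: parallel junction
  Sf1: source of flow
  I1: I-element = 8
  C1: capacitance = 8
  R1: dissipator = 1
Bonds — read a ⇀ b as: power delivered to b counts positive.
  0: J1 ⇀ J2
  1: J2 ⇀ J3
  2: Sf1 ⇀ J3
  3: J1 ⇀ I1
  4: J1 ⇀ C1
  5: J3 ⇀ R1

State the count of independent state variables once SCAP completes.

2  (C1, I1 all integral)

b2 →Sf1  (source Sf1 imposes f)
b3 →I1  (I1 integral (f out))
b0 →J1  (common-f at J1 fixed by 3)
b4 →J1  (1-jn J1 has f-setter on 3)
b1 →J2  (J2: last free bond brings effort in)
b5 →J3  (closing 0-jn rule on J3)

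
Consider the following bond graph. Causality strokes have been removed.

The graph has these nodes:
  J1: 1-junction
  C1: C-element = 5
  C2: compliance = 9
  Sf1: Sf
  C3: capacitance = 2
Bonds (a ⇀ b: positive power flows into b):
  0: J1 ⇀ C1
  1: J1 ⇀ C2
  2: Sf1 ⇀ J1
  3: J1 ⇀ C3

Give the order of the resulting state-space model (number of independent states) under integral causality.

b2 stroke at Sf1  (Sf1 fixes flow; stroke at Sf1)
b0 stroke at J1  (J1 flow already set via bond 2)
b1 stroke at J1  (J1 flow already set via bond 2)
b3 stroke at J1  (common-f at J1 fixed by 2)

3  (C1, C2, C3 all integral)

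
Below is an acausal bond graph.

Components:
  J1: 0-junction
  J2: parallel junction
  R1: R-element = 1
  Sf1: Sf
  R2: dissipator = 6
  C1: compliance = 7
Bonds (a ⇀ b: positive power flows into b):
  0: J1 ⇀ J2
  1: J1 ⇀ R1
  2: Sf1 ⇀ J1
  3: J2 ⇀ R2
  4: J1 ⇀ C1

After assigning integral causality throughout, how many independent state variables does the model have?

b2 →Sf1  (Sf1 (Sf) sets flow on bond)
b4 →J1  (C1 outputs effort q/C1)
b0 →J2  (J1: bond 4 brought effort, rest push out)
b1 →R1  (J1 effort already set via bond 4)
b3 →R2  (J2: bond 0 brought effort, rest push out)

1  (C1 all integral)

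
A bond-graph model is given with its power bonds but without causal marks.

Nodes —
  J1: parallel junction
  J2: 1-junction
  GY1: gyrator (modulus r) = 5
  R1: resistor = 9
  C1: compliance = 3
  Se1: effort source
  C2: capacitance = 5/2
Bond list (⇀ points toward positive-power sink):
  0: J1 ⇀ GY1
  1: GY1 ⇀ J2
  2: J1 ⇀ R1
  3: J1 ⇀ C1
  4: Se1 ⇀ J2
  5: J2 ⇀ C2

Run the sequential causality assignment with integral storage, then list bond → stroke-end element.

β4 |J2  (source Se1 imposes e)
β3 |J1  (C1 integral (e out))
β0 |GY1  (common-e at J1 fixed by 3)
β2 |R1  (common-e at J1 fixed by 3)
β1 |GY1  (GY1 both-in/both-out from 0)
β5 |J2  (1-jn J2 has f-setter on 1)

b0 |GY1
b1 |GY1
b2 |R1
b3 |J1
b4 |J2
b5 |J2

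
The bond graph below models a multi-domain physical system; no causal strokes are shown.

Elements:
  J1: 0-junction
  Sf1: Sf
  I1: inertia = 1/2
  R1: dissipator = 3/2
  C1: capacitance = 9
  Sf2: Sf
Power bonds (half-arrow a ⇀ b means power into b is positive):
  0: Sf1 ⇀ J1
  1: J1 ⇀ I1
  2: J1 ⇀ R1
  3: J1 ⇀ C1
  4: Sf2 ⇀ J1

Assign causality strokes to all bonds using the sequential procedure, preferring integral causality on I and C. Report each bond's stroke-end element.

bond 0 |Sf1
bond 1 |I1
bond 2 |R1
bond 3 |J1
bond 4 |Sf2

β0 stroke at Sf1  (source Sf1 imposes f)
β4 stroke at Sf2  (Sf2: flow source, stroke at near end)
β1 stroke at I1  (I1 integral (f out))
β3 stroke at J1  (prefer integral on C1)
β2 stroke at R1  (J1 effort already set via bond 3)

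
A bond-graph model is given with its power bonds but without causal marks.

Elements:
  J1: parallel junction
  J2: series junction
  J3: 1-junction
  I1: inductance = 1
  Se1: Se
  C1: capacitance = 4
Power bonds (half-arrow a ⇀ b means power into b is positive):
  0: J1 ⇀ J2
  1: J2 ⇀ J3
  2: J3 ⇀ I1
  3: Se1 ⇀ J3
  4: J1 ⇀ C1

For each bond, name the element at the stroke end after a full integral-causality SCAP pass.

#3 →J3  (Se1: effort source, stroke at far end)
#2 →I1  (I1: I, integral causality)
#1 →J3  (J3: bond 2 brought flow, rest push out)
#0 →J2  (J2 flow already set via bond 1)
#4 →J1  (only one effort-in slot at J1)

bond 0 |J2
bond 1 |J3
bond 2 |I1
bond 3 |J3
bond 4 |J1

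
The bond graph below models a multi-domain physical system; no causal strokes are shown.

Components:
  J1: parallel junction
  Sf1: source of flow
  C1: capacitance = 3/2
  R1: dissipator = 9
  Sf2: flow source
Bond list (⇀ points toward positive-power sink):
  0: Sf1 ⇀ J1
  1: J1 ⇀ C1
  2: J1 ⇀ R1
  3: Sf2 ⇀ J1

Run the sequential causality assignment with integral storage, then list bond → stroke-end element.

β0 →Sf1
β1 →J1
β2 →R1
β3 →Sf2

b0 |Sf1  (Sf1 fixes flow; stroke at Sf1)
b3 |Sf2  (Sf2: flow source, stroke at near end)
b1 |J1  (C1: C, integral causality)
b2 |R1  (0-jn J1 has e-setter on 1)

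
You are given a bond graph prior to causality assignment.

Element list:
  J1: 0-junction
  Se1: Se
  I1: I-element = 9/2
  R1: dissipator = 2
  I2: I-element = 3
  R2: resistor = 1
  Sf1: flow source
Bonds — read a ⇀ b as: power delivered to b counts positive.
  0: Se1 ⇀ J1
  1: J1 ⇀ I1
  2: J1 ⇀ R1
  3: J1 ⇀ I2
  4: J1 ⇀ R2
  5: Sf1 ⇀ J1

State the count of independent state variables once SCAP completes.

b0 stroke at J1  (Se1: effort source, stroke at far end)
b5 stroke at Sf1  (source Sf1 imposes f)
b1 stroke at I1  (J1: bond 0 brought effort, rest push out)
b2 stroke at R1  (J1: bond 0 brought effort, rest push out)
b3 stroke at I2  (common-e at J1 fixed by 0)
b4 stroke at R2  (0-jn J1 has e-setter on 0)

2  (I1, I2 all integral)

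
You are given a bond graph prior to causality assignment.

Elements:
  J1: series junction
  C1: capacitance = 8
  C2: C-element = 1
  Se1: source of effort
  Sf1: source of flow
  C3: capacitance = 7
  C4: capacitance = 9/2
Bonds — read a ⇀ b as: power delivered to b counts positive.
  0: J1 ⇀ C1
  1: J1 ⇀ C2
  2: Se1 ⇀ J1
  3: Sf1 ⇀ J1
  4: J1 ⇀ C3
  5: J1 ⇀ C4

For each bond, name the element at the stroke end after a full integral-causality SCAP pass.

bond 0 →J1
bond 1 →J1
bond 2 →J1
bond 3 →Sf1
bond 4 →J1
bond 5 →J1

bond 2 →J1  (Se1 (Se) sets effort on bond)
bond 3 →Sf1  (Sf1: flow source, stroke at near end)
bond 0 →J1  (1-jn J1 has f-setter on 3)
bond 1 →J1  (1-jn J1 has f-setter on 3)
bond 4 →J1  (J1 flow already set via bond 3)
bond 5 →J1  (1-jn J1 has f-setter on 3)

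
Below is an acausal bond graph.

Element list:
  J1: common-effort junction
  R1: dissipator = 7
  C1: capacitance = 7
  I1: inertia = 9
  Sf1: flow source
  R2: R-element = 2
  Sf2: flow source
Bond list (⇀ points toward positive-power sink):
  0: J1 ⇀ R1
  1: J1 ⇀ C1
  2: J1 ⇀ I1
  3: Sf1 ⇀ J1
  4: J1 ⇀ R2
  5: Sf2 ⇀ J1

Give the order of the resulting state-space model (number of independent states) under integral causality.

2  (C1, I1 all integral)

β3 stroke at Sf1  (source Sf1 imposes f)
β5 stroke at Sf2  (Sf2 fixes flow; stroke at Sf2)
β1 stroke at J1  (C1: C, integral causality)
β0 stroke at R1  (J1: bond 1 brought effort, rest push out)
β2 stroke at I1  (J1 effort already set via bond 1)
β4 stroke at R2  (0-jn J1 has e-setter on 1)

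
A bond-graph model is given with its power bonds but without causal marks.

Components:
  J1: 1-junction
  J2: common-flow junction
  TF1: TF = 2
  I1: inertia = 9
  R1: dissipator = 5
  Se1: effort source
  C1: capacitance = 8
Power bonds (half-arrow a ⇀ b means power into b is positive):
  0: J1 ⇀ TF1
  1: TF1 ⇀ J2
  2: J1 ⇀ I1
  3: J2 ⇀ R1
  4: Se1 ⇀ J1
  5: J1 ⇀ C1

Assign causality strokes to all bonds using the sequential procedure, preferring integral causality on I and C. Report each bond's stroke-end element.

β0 stroke at J1
β1 stroke at TF1
β2 stroke at I1
β3 stroke at J2
β4 stroke at J1
β5 stroke at J1

#4 stroke→J1  (Se1 (Se) sets effort on bond)
#2 stroke→I1  (prefer integral on I1)
#0 stroke→J1  (common-f at J1 fixed by 2)
#5 stroke→J1  (J1 flow already set via bond 2)
#1 stroke→TF1  (TF TF1: opposite of bond 0)
#3 stroke→J2  (1-jn J2 has f-setter on 1)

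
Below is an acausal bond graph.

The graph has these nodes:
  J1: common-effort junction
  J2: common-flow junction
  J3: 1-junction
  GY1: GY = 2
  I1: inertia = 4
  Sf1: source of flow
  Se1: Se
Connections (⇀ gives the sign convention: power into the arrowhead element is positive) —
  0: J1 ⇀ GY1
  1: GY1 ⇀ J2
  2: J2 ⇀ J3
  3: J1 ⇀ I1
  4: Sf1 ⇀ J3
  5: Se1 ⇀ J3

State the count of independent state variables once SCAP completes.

1  (I1 all integral)

b4 stroke at Sf1  (Sf1: flow source, stroke at near end)
b5 stroke at J3  (source Se1 imposes e)
b2 stroke at J3  (J3: bond 4 brought flow, rest push out)
b1 stroke at J2  (1-jn J2 has f-setter on 2)
b0 stroke at J1  (GY1: gyrator matches bond 1)
b3 stroke at I1  (common-e at J1 fixed by 0)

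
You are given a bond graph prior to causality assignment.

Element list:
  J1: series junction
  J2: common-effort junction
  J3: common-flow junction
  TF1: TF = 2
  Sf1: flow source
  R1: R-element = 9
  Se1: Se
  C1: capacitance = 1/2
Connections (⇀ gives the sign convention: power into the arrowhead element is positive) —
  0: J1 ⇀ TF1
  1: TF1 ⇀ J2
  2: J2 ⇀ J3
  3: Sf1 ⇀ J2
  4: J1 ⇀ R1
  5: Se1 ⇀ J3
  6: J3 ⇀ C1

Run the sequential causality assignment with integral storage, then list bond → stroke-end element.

b3 stroke at Sf1  (source Sf1 imposes f)
b5 stroke at J3  (Se1 fixes effort; stroke away)
b6 stroke at J3  (prefer integral on C1)
b2 stroke at J2  (only one flow-in slot at J3)
b1 stroke at TF1  (J2: bond 2 brought effort, rest push out)
b0 stroke at J1  (through TF1, causality passes straight; one stroke at TF1)
b4 stroke at R1  (J1 needs exactly one f-in)

#0 →J1
#1 →TF1
#2 →J2
#3 →Sf1
#4 →R1
#5 →J3
#6 →J3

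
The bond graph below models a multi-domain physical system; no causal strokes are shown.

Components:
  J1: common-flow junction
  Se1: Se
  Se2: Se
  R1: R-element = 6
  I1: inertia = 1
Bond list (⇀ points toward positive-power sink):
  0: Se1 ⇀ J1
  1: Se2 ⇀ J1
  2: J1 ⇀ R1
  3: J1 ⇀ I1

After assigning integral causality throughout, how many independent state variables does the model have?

1  (I1 all integral)

bond 0 stroke at J1  (Se1: effort source, stroke at far end)
bond 1 stroke at J1  (Se2: effort source, stroke at far end)
bond 3 stroke at I1  (I1 outputs flow p/I1)
bond 2 stroke at J1  (1-jn J1 has f-setter on 3)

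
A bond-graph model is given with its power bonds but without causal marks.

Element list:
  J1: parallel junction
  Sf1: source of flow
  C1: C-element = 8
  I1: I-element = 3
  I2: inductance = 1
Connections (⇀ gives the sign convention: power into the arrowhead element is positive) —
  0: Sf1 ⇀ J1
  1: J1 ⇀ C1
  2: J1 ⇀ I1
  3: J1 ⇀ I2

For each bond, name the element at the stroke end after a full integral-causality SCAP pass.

b0 →Sf1
b1 →J1
b2 →I1
b3 →I2

b0 stroke→Sf1  (Sf1 fixes flow; stroke at Sf1)
b1 stroke→J1  (C1 outputs effort q/C1)
b2 stroke→I1  (0-jn J1 has e-setter on 1)
b3 stroke→I2  (common-e at J1 fixed by 1)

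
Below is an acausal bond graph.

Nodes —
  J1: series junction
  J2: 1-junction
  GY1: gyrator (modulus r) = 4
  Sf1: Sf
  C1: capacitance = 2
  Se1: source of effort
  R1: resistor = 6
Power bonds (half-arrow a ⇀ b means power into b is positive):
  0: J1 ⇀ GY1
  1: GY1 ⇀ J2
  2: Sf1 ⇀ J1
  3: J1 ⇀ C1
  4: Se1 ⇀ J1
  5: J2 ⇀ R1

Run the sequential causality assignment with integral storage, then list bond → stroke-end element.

bond 2 |Sf1  (Sf1 (Sf) sets flow on bond)
bond 4 |J1  (Se1: effort source, stroke at far end)
bond 0 |J1  (J1: bond 2 brought flow, rest push out)
bond 3 |J1  (J1 flow already set via bond 2)
bond 1 |J2  (GY GY1: same side as bond 0)
bond 5 |R1  (J2: last free bond brings flow in)

bond 0 →J1
bond 1 →J2
bond 2 →Sf1
bond 3 →J1
bond 4 →J1
bond 5 →R1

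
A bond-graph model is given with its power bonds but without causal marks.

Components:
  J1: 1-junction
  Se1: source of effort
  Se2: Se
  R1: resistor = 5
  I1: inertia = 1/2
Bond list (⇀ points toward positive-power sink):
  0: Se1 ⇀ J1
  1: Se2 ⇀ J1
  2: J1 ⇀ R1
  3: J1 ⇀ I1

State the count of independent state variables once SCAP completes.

b0 →J1  (Se1 (Se) sets effort on bond)
b1 →J1  (Se2 (Se) sets effort on bond)
b3 →I1  (I1 outputs flow p/I1)
b2 →J1  (J1: bond 3 brought flow, rest push out)

1  (I1 all integral)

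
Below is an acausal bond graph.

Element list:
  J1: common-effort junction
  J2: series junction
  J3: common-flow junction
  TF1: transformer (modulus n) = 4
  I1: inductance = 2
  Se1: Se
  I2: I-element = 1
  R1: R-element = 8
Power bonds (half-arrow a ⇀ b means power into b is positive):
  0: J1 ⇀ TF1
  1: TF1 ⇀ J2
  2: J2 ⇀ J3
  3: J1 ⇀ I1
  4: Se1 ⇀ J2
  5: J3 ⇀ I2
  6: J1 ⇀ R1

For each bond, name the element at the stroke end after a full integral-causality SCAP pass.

bond 0 →TF1
bond 1 →J2
bond 2 →J3
bond 3 →I1
bond 4 →J2
bond 5 →I2
bond 6 →J1

β4 |J2  (Se1 fixes effort; stroke away)
β3 |I1  (I1: I, integral causality)
β5 |I2  (I2 outputs flow p/I2)
β2 |J3  (J3 flow already set via bond 5)
β1 |J2  (common-f at J2 fixed by 2)
β0 |TF1  (through TF1, causality passes straight; one stroke at TF1)
β6 |J1  (closing 0-jn rule on J1)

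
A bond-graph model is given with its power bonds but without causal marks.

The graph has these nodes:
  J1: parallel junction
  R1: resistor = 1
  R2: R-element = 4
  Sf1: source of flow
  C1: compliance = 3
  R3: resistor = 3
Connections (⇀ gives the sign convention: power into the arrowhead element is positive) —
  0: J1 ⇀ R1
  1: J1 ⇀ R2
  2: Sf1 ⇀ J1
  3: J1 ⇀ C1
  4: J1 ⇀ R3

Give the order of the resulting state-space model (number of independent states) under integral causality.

1  (C1 all integral)

bond 2 stroke→Sf1  (Sf1 fixes flow; stroke at Sf1)
bond 3 stroke→J1  (C1: C, integral causality)
bond 0 stroke→R1  (J1 effort already set via bond 3)
bond 1 stroke→R2  (J1: bond 3 brought effort, rest push out)
bond 4 stroke→R3  (common-e at J1 fixed by 3)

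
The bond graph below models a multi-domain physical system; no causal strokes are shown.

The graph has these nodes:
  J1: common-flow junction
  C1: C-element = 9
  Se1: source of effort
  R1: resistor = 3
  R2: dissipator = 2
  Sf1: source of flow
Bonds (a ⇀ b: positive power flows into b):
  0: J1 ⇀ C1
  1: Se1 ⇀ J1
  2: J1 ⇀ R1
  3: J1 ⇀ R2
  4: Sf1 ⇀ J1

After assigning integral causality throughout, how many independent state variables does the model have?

b1 stroke at J1  (Se1 fixes effort; stroke away)
b4 stroke at Sf1  (Sf1: flow source, stroke at near end)
b0 stroke at J1  (common-f at J1 fixed by 4)
b2 stroke at J1  (common-f at J1 fixed by 4)
b3 stroke at J1  (1-jn J1 has f-setter on 4)

1  (C1 all integral)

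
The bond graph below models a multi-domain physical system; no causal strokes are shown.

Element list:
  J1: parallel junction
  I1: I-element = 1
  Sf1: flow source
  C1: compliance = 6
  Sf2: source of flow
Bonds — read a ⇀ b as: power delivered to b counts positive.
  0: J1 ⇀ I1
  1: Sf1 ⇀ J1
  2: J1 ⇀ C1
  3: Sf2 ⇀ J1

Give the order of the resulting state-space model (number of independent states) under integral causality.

2  (C1, I1 all integral)

#1 |Sf1  (Sf1 (Sf) sets flow on bond)
#3 |Sf2  (Sf2 fixes flow; stroke at Sf2)
#0 |I1  (I1: I, integral causality)
#2 |J1  (only one effort-in slot at J1)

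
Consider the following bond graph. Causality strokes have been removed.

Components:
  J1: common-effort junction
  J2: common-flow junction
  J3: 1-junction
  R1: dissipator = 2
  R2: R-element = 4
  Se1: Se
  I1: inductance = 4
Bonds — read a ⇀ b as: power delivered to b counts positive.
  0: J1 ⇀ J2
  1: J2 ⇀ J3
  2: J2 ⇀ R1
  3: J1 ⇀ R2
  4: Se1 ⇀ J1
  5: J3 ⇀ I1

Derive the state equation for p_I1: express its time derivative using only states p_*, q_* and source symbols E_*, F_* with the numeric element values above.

bond 4 |J1  (Se1: effort source, stroke at far end)
bond 0 |J2  (J1 effort already set via bond 4)
bond 3 |R2  (0-jn J1 has e-setter on 4)
bond 5 |I1  (I1 integral (f out))
bond 1 |J3  (common-f at J3 fixed by 5)
bond 2 |J2  (1-jn J2 has f-setter on 1)

dp_I1/dt = E_Se1 - p_I1/2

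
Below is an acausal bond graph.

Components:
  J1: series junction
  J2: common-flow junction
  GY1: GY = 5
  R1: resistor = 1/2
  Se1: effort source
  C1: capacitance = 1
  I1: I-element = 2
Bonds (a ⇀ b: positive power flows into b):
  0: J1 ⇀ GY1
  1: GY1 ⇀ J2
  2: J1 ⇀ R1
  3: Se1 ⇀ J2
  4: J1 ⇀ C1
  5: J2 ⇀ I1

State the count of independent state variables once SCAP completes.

bond 3 →J2  (source Se1 imposes e)
bond 4 →J1  (C1: C, integral causality)
bond 5 →I1  (I1 integral (f out))
bond 1 →J2  (common-f at J2 fixed by 5)
bond 0 →J1  (GY GY1: same side as bond 1)
bond 2 →R1  (J1 needs exactly one f-in)

2  (C1, I1 all integral)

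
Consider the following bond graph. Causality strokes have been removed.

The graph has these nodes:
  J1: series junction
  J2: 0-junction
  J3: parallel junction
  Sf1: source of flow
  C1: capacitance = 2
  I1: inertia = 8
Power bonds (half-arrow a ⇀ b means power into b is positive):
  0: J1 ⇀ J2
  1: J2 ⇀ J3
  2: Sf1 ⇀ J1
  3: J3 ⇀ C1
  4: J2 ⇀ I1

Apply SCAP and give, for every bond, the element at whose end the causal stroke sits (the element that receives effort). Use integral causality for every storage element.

b0 stroke→J1
b1 stroke→J2
b2 stroke→Sf1
b3 stroke→J3
b4 stroke→I1

b2 →Sf1  (Sf1 (Sf) sets flow on bond)
b0 →J1  (J1 flow already set via bond 2)
b3 →J3  (C1 outputs effort q/C1)
b1 →J2  (J3: bond 3 brought effort, rest push out)
b4 →I1  (J2: bond 1 brought effort, rest push out)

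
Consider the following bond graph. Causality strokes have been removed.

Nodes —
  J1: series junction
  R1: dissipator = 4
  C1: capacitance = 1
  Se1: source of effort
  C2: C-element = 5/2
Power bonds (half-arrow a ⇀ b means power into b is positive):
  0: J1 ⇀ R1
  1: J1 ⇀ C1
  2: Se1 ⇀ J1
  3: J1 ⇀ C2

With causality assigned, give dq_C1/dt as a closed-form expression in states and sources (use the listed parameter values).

dq_C1/dt = E_Se1/4 - q_C1/4 - q_C2/10

β2 |J1  (source Se1 imposes e)
β1 |J1  (C1 outputs effort q/C1)
β3 |J1  (prefer integral on C2)
β0 |R1  (closing 1-jn rule on J1)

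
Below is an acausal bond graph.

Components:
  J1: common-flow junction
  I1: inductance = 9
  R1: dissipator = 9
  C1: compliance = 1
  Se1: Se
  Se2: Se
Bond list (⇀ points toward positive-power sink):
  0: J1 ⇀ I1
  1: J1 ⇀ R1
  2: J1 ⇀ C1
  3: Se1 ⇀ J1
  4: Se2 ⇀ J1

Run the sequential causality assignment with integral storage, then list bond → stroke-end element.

#3 |J1  (source Se1 imposes e)
#4 |J1  (Se2 (Se) sets effort on bond)
#0 |I1  (I1: I, integral causality)
#1 |J1  (common-f at J1 fixed by 0)
#2 |J1  (J1: bond 0 brought flow, rest push out)

b0 →I1
b1 →J1
b2 →J1
b3 →J1
b4 →J1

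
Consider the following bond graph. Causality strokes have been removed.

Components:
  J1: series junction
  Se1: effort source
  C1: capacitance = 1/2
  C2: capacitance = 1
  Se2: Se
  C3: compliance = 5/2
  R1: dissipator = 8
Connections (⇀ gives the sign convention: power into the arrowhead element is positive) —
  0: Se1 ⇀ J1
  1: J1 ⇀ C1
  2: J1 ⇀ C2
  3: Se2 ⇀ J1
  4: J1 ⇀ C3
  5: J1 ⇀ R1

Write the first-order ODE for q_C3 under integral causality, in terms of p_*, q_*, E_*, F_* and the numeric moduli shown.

dq_C3/dt = E_Se1/8 + E_Se2/8 - q_C1/4 - q_C2/8 - q_C3/20

β0 |J1  (source Se1 imposes e)
β3 |J1  (Se2: effort source, stroke at far end)
β1 |J1  (prefer integral on C1)
β2 |J1  (C2 outputs effort q/C2)
β4 |J1  (C3: C, integral causality)
β5 |R1  (J1: last free bond brings flow in)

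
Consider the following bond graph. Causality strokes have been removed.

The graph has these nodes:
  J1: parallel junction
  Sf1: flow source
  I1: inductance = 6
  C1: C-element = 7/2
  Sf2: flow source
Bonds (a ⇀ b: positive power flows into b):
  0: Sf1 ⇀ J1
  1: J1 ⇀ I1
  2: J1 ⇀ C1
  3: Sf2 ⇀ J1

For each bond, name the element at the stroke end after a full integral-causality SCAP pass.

bond 0 |Sf1  (Sf1 fixes flow; stroke at Sf1)
bond 3 |Sf2  (Sf2 (Sf) sets flow on bond)
bond 1 |I1  (I1 outputs flow p/I1)
bond 2 |J1  (J1: last free bond brings effort in)

#0 |Sf1
#1 |I1
#2 |J1
#3 |Sf2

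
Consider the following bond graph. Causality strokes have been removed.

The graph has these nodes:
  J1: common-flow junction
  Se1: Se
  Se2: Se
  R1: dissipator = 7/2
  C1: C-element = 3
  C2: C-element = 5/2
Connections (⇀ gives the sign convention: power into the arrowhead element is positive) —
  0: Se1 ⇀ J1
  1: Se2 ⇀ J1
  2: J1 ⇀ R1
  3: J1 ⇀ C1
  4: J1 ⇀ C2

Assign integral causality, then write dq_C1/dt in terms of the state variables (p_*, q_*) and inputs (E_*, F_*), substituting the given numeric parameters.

b0 stroke at J1  (Se1 fixes effort; stroke away)
b1 stroke at J1  (Se2: effort source, stroke at far end)
b3 stroke at J1  (prefer integral on C1)
b4 stroke at J1  (prefer integral on C2)
b2 stroke at R1  (only one flow-in slot at J1)

dq_C1/dt = 2*E_Se1/7 + 2*E_Se2/7 - 2*q_C1/21 - 4*q_C2/35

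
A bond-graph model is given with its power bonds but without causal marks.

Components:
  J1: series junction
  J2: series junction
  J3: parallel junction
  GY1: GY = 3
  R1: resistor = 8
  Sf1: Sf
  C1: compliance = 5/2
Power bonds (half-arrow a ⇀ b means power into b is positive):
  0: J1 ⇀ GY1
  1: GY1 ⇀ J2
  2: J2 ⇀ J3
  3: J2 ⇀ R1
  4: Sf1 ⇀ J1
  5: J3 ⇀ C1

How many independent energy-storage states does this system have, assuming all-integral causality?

b4 stroke at Sf1  (Sf1: flow source, stroke at near end)
b0 stroke at J1  (common-f at J1 fixed by 4)
b1 stroke at J2  (through GY1, causality inverts; strokes same side of GY1)
b5 stroke at J3  (C1 integral (e out))
b2 stroke at J2  (common-e at J3 fixed by 5)
b3 stroke at R1  (J2 needs exactly one f-in)

1  (C1 all integral)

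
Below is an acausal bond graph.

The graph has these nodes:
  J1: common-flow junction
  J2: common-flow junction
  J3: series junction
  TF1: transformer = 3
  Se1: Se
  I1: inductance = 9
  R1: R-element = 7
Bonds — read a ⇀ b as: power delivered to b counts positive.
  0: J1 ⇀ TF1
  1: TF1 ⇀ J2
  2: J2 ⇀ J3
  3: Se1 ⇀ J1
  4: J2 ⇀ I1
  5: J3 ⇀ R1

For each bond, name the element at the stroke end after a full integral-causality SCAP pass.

β3 |J1  (source Se1 imposes e)
β0 |TF1  (J1 needs exactly one f-in)
β1 |J2  (TF1 one-in-one-out from 0)
β4 |I1  (I1 integral (f out))
β2 |J2  (1-jn J2 has f-setter on 4)
β5 |J3  (J3 flow already set via bond 2)

b0 stroke at TF1
b1 stroke at J2
b2 stroke at J2
b3 stroke at J1
b4 stroke at I1
b5 stroke at J3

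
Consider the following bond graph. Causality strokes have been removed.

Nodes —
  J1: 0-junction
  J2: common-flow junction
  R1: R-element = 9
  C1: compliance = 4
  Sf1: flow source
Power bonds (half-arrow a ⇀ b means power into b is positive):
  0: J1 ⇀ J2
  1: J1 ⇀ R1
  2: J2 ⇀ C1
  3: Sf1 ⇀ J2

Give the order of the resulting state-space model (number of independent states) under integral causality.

1  (C1 all integral)

#3 →Sf1  (Sf1 (Sf) sets flow on bond)
#0 →J2  (1-jn J2 has f-setter on 3)
#2 →J2  (common-f at J2 fixed by 3)
#1 →J1  (only one effort-in slot at J1)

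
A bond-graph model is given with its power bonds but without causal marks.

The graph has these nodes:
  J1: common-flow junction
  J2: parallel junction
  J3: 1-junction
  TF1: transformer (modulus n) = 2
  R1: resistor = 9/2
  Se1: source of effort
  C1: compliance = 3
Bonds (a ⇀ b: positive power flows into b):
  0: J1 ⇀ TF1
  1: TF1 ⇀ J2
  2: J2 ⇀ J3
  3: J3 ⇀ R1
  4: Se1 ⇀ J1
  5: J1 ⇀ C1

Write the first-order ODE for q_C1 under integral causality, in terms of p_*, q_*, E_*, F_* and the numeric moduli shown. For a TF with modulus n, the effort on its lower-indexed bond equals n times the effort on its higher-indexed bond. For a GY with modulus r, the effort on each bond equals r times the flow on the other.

#4 stroke at J1  (source Se1 imposes e)
#5 stroke at J1  (C1 outputs effort q/C1)
#0 stroke at TF1  (J1 needs exactly one f-in)
#1 stroke at J2  (TF1: transformer flips bond 0)
#2 stroke at J3  (J2: bond 1 brought effort, rest push out)
#3 stroke at R1  (J3: last free bond brings flow in)

dq_C1/dt = E_Se1/18 - q_C1/54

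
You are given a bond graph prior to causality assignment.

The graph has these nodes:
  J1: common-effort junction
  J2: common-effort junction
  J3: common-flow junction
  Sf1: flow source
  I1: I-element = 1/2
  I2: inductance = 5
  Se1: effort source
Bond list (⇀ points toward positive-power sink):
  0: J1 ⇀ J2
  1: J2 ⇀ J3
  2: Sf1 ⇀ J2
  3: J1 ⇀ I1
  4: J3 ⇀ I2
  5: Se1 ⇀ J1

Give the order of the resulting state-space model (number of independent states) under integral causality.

#2 |Sf1  (Sf1 (Sf) sets flow on bond)
#5 |J1  (Se1 (Se) sets effort on bond)
#0 |J2  (J1 effort already set via bond 5)
#3 |I1  (J1: bond 5 brought effort, rest push out)
#1 |J3  (J2: bond 0 brought effort, rest push out)
#4 |I2  (J3: last free bond brings flow in)

2  (I1, I2 all integral)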